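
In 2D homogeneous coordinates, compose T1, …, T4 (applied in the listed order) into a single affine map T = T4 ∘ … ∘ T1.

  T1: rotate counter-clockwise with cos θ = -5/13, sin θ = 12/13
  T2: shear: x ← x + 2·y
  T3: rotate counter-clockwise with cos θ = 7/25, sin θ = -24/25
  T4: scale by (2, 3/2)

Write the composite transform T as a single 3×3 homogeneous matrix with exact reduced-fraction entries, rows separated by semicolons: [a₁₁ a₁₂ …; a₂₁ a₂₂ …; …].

T = [842/325 -548/325 0; -558/325 1479/650 0; 0 0 1]

T1 = [-5/13 -12/13 0; 12/13 -5/13 0; 0 0 1]
T2·T1 = [19/13 -22/13 0; 12/13 -5/13 0; 0 0 1]
T3·…·T1 = [421/325 -274/325 0; -372/325 493/325 0; 0 0 1]
T4·…·T1 = [842/325 -548/325 0; -558/325 1479/650 0; 0 0 1]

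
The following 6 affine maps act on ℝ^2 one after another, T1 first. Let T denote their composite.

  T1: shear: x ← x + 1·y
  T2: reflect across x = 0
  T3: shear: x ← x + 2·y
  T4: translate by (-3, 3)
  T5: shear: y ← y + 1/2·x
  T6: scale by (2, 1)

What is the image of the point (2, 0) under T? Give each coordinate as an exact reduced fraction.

T1 shear: x ← x + 1·y: (2, 0) → (2, 0)
T2 reflect across x = 0: (2, 0) → (-2, 0)
T3 shear: x ← x + 2·y: (-2, 0) → (-2, 0)
T4 translate by (-3, 3): (-2, 0) → (-5, 3)
T5 shear: y ← y + 1/2·x: (-5, 3) → (-5, 1/2)
T6 scale by (2, 1): (-5, 1/2) → (-10, 1/2)

T(p) = (-10, 1/2)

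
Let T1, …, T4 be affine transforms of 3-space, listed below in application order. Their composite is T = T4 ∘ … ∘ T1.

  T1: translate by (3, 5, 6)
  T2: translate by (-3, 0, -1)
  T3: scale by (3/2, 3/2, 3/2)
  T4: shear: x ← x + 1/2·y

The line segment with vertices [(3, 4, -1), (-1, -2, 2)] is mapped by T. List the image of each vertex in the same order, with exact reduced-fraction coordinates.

T1 translate by (3, 5, 6): (3, 4, -1) → (6, 9, 5); (-1, -2, 2) → (2, 3, 8)
T2 translate by (-3, 0, -1): (6, 9, 5) → (3, 9, 4); (2, 3, 8) → (-1, 3, 7)
T3 scale by (3/2, 3/2, 3/2): (3, 9, 4) → (9/2, 27/2, 6); (-1, 3, 7) → (-3/2, 9/2, 21/2)
T4 shear: x ← x + 1/2·y: (9/2, 27/2, 6) → (45/4, 27/2, 6); (-3/2, 9/2, 21/2) → (3/4, 9/2, 21/2)

image vertices: (45/4, 27/2, 6), (3/4, 9/2, 21/2)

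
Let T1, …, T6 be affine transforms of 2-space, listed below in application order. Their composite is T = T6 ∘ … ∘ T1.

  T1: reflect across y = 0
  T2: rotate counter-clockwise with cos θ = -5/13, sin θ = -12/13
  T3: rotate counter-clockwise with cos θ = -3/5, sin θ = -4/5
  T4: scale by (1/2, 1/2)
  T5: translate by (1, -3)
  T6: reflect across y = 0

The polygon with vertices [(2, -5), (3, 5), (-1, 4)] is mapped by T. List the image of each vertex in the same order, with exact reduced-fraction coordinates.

image vertices: (-108/65, 443/130), (311/130, 57/130), (387/130, 157/65)

T1 reflect across y = 0: (2, -5) → (2, 5); (3, 5) → (3, -5); (-1, 4) → (-1, -4)
T2 rotate counter-clockwise with cos θ = -5/13, sin θ = -12/13: (2, 5) → (50/13, -49/13); (3, -5) → (-75/13, -11/13); (-1, -4) → (-43/13, 32/13)
T3 rotate counter-clockwise with cos θ = -3/5, sin θ = -4/5: (50/13, -49/13) → (-346/65, -53/65); (-75/13, -11/13) → (181/65, 333/65); (-43/13, 32/13) → (257/65, 76/65)
T4 scale by (1/2, 1/2): (-346/65, -53/65) → (-173/65, -53/130); (181/65, 333/65) → (181/130, 333/130); (257/65, 76/65) → (257/130, 38/65)
T5 translate by (1, -3): (-173/65, -53/130) → (-108/65, -443/130); (181/130, 333/130) → (311/130, -57/130); (257/130, 38/65) → (387/130, -157/65)
T6 reflect across y = 0: (-108/65, -443/130) → (-108/65, 443/130); (311/130, -57/130) → (311/130, 57/130); (387/130, -157/65) → (387/130, 157/65)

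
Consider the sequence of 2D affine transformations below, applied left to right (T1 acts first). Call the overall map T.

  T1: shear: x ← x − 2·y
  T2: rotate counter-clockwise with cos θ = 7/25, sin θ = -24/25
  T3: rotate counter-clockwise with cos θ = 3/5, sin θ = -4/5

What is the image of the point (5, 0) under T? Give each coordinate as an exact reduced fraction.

T(p) = (-3, -4)

T1 shear: x ← x − 2·y: (5, 0) → (5, 0)
T2 rotate counter-clockwise with cos θ = 7/25, sin θ = -24/25: (5, 0) → (7/5, -24/5)
T3 rotate counter-clockwise with cos θ = 3/5, sin θ = -4/5: (7/5, -24/5) → (-3, -4)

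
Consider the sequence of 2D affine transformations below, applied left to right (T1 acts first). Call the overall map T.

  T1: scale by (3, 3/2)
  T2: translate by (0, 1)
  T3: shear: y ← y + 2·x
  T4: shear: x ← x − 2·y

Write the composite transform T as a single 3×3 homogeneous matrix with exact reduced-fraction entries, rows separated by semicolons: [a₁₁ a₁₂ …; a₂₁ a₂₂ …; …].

T1 = [3 0 0; 0 3/2 0; 0 0 1]
T2·T1 = [3 0 0; 0 3/2 1; 0 0 1]
T3·…·T1 = [3 0 0; 6 3/2 1; 0 0 1]
T4·…·T1 = [-9 -3 -2; 6 3/2 1; 0 0 1]

T = [-9 -3 -2; 6 3/2 1; 0 0 1]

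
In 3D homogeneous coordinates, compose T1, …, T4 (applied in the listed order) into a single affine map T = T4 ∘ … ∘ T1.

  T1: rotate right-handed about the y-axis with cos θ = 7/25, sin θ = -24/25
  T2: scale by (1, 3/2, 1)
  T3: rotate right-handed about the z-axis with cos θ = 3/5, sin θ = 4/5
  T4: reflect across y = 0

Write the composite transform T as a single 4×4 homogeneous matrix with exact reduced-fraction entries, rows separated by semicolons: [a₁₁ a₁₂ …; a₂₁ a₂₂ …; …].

T = [21/125 -6/5 -72/125 0; -28/125 -9/10 96/125 0; 24/25 0 7/25 0; 0 0 0 1]

T1 = [7/25 0 -24/25 0; 0 1 0 0; 24/25 0 7/25 0; 0 0 0 1]
T2·T1 = [7/25 0 -24/25 0; 0 3/2 0 0; 24/25 0 7/25 0; 0 0 0 1]
T3·…·T1 = [21/125 -6/5 -72/125 0; 28/125 9/10 -96/125 0; 24/25 0 7/25 0; 0 0 0 1]
T4·…·T1 = [21/125 -6/5 -72/125 0; -28/125 -9/10 96/125 0; 24/25 0 7/25 0; 0 0 0 1]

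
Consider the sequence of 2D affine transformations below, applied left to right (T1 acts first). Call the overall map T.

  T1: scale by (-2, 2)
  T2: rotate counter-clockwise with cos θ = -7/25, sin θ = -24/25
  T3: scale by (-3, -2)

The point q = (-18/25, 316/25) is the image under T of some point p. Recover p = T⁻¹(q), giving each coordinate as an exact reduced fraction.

T1 = [-2 0 0; 0 2 0; 0 0 1]
T2·T1 = [14/25 48/25 0; 48/25 -14/25 0; 0 0 1]
T3·…·T1 = [-42/25 -144/25 0; -96/25 28/25 0; 0 0 1]
det M = -24; M⁻¹ = [-7/150 -6/25 0; -4/25 7/100 0; 0 0 1]
M⁻¹ · (-18/25, 316/25)ᵀ = (-3, 1)ᵀ

p = (-3, 1)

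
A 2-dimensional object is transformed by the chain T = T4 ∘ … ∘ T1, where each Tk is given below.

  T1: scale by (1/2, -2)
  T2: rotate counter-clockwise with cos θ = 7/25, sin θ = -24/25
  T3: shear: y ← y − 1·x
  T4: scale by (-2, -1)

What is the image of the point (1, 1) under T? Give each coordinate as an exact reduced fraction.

T1 scale by (1/2, -2): (1, 1) → (1/2, -2)
T2 rotate counter-clockwise with cos θ = 7/25, sin θ = -24/25: (1/2, -2) → (-89/50, -26/25)
T3 shear: y ← y − 1·x: (-89/50, -26/25) → (-89/50, 37/50)
T4 scale by (-2, -1): (-89/50, 37/50) → (89/25, -37/50)

T(p) = (89/25, -37/50)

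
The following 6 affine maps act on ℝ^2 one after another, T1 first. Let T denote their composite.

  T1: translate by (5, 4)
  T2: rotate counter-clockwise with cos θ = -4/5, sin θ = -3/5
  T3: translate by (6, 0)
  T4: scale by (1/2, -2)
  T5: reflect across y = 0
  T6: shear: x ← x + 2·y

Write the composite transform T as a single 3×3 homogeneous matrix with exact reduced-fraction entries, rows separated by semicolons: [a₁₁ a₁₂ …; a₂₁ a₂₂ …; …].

T = [-14/5 -29/10 -113/5; -6/5 -8/5 -62/5; 0 0 1]

T1 = [1 0 5; 0 1 4; 0 0 1]
T2·T1 = [-4/5 3/5 -8/5; -3/5 -4/5 -31/5; 0 0 1]
T3·…·T1 = [-4/5 3/5 22/5; -3/5 -4/5 -31/5; 0 0 1]
T4·…·T1 = [-2/5 3/10 11/5; 6/5 8/5 62/5; 0 0 1]
T5·…·T1 = [-2/5 3/10 11/5; -6/5 -8/5 -62/5; 0 0 1]
T6·…·T1 = [-14/5 -29/10 -113/5; -6/5 -8/5 -62/5; 0 0 1]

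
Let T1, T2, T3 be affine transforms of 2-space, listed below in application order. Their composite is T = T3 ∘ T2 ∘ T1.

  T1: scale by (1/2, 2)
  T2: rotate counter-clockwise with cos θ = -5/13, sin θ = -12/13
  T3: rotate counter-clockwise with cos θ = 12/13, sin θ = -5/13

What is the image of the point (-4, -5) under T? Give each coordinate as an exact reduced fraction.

T(p) = (-950/169, 1438/169)

T1 scale by (1/2, 2): (-4, -5) → (-2, -10)
T2 rotate counter-clockwise with cos θ = -5/13, sin θ = -12/13: (-2, -10) → (-110/13, 74/13)
T3 rotate counter-clockwise with cos θ = 12/13, sin θ = -5/13: (-110/13, 74/13) → (-950/169, 1438/169)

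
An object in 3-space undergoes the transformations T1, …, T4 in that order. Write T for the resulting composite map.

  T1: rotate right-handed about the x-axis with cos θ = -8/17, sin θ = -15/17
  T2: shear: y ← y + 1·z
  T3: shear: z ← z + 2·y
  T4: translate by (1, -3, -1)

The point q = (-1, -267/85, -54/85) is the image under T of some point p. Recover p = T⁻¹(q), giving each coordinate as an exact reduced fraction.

T1 = [1 0 0 0; 0 -8/17 15/17 0; 0 -15/17 -8/17 0; 0 0 0 1]
T2·T1 = [1 0 0 0; 0 -23/17 7/17 0; 0 -15/17 -8/17 0; 0 0 0 1]
T3·…·T1 = [1 0 0 0; 0 -23/17 7/17 0; 0 -61/17 6/17 0; 0 0 0 1]
T4·…·T1 = [1 0 0 1; 0 -23/17 7/17 -3; 0 -61/17 6/17 -1; 0 0 0 1]
det M = 1; M⁻¹ = [1 0 0 -1; 0 6/17 -7/17 11/17; 0 61/17 -23/17 160/17; 0 0 0 1]
M⁻¹ · (-1, -267/85, -54/85)ᵀ = (-2, -1/5, -1)ᵀ

p = (-2, -1/5, -1)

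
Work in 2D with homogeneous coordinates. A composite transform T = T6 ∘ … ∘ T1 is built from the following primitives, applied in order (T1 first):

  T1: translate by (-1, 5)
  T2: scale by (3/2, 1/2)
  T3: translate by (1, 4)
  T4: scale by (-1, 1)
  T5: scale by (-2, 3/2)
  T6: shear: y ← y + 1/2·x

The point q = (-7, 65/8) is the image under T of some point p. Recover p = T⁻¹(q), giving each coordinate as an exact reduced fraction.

T1 = [1 0 -1; 0 1 5; 0 0 1]
T2·T1 = [3/2 0 -3/2; 0 1/2 5/2; 0 0 1]
T3·…·T1 = [3/2 0 -1/2; 0 1/2 13/2; 0 0 1]
T4·…·T1 = [-3/2 0 1/2; 0 1/2 13/2; 0 0 1]
T5·…·T1 = [3 0 -1; 0 3/4 39/4; 0 0 1]
T6·…·T1 = [3 0 -1; 3/2 3/4 37/4; 0 0 1]
det M = 9/4; M⁻¹ = [1/3 0 1/3; -2/3 4/3 -13; 0 0 1]
M⁻¹ · (-7, 65/8)ᵀ = (-2, 5/2)ᵀ

p = (-2, 5/2)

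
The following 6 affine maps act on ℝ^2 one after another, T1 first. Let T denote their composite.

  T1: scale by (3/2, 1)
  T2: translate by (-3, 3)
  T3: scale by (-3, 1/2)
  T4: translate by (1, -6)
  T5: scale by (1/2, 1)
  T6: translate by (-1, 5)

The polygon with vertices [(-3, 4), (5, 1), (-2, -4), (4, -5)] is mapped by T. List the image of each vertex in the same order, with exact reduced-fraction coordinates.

image vertices: (43/4, 5/2), (-29/4, 1), (17/2, -3/2), (-5, -2)

T1 scale by (3/2, 1): (-3, 4) → (-9/2, 4); (5, 1) → (15/2, 1); (-2, -4) → (-3, -4); (4, -5) → (6, -5)
T2 translate by (-3, 3): (-9/2, 4) → (-15/2, 7); (15/2, 1) → (9/2, 4); (-3, -4) → (-6, -1); (6, -5) → (3, -2)
T3 scale by (-3, 1/2): (-15/2, 7) → (45/2, 7/2); (9/2, 4) → (-27/2, 2); (-6, -1) → (18, -1/2); (3, -2) → (-9, -1)
T4 translate by (1, -6): (45/2, 7/2) → (47/2, -5/2); (-27/2, 2) → (-25/2, -4); (18, -1/2) → (19, -13/2); (-9, -1) → (-8, -7)
T5 scale by (1/2, 1): (47/2, -5/2) → (47/4, -5/2); (-25/2, -4) → (-25/4, -4); (19, -13/2) → (19/2, -13/2); (-8, -7) → (-4, -7)
T6 translate by (-1, 5): (47/4, -5/2) → (43/4, 5/2); (-25/4, -4) → (-29/4, 1); (19/2, -13/2) → (17/2, -3/2); (-4, -7) → (-5, -2)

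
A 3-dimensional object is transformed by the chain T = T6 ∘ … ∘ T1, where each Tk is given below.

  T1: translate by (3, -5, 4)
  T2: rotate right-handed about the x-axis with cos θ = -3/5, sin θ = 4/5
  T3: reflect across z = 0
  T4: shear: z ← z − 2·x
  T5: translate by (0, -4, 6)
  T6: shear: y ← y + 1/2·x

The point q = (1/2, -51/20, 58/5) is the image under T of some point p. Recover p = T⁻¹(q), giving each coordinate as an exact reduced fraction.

p = (-5/2, -1, -1)

T1 = [1 0 0 3; 0 1 0 -5; 0 0 1 4; 0 0 0 1]
T2·T1 = [1 0 0 3; 0 -3/5 -4/5 -1/5; 0 4/5 -3/5 -32/5; 0 0 0 1]
T3·…·T1 = [1 0 0 3; 0 -3/5 -4/5 -1/5; 0 -4/5 3/5 32/5; 0 0 0 1]
T4·…·T1 = [1 0 0 3; 0 -3/5 -4/5 -1/5; -2 -4/5 3/5 2/5; 0 0 0 1]
T5·…·T1 = [1 0 0 3; 0 -3/5 -4/5 -21/5; -2 -4/5 3/5 32/5; 0 0 0 1]
T6·…·T1 = [1 0 0 3; 1/2 -3/5 -4/5 -27/10; -2 -4/5 3/5 32/5; 0 0 0 1]
det M = -1; M⁻¹ = [1 0 0 -3; -13/10 -3/5 -4/5 37/5; 8/5 -4/5 3/5 -54/5; 0 0 0 1]
M⁻¹ · (1/2, -51/20, 58/5)ᵀ = (-5/2, -1, -1)ᵀ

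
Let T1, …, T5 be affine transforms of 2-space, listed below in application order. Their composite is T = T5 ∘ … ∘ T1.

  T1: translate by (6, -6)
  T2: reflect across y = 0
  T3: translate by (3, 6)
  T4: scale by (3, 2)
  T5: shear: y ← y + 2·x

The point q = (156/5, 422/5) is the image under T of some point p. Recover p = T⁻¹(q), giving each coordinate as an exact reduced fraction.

p = (7/5, 1)

T1 = [1 0 6; 0 1 -6; 0 0 1]
T2·T1 = [1 0 6; 0 -1 6; 0 0 1]
T3·…·T1 = [1 0 9; 0 -1 12; 0 0 1]
T4·…·T1 = [3 0 27; 0 -2 24; 0 0 1]
T5·…·T1 = [3 0 27; 6 -2 78; 0 0 1]
det M = -6; M⁻¹ = [1/3 0 -9; 1 -1/2 12; 0 0 1]
M⁻¹ · (156/5, 422/5)ᵀ = (7/5, 1)ᵀ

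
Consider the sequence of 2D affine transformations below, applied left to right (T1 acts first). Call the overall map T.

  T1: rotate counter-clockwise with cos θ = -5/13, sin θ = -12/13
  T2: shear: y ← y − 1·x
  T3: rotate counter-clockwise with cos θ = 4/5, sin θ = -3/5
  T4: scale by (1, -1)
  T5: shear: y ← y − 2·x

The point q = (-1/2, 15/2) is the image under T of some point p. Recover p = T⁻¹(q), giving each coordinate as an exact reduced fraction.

p = (1/2, 4)

T1 = [-5/13 12/13 0; -12/13 -5/13 0; 0 0 1]
T2·T1 = [-5/13 12/13 0; -7/13 -17/13 0; 0 0 1]
T3·…·T1 = [-41/65 -3/65 0; -1/5 -8/5 0; 0 0 1]
T4·…·T1 = [-41/65 -3/65 0; 1/5 8/5 0; 0 0 1]
T5·…·T1 = [-41/65 -3/65 0; 19/13 22/13 0; 0 0 1]
det M = -1; M⁻¹ = [-22/13 -3/65 0; 19/13 41/65 0; 0 0 1]
M⁻¹ · (-1/2, 15/2)ᵀ = (1/2, 4)ᵀ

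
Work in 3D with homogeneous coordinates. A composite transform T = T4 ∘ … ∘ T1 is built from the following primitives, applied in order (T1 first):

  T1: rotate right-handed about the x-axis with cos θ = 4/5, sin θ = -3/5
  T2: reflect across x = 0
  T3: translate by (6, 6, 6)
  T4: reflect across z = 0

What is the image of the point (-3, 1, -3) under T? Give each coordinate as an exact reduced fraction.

T1 rotate right-handed about the x-axis with cos θ = 4/5, sin θ = -3/5: (-3, 1, -3) → (-3, -1, -3)
T2 reflect across x = 0: (-3, -1, -3) → (3, -1, -3)
T3 translate by (6, 6, 6): (3, -1, -3) → (9, 5, 3)
T4 reflect across z = 0: (9, 5, 3) → (9, 5, -3)

T(p) = (9, 5, -3)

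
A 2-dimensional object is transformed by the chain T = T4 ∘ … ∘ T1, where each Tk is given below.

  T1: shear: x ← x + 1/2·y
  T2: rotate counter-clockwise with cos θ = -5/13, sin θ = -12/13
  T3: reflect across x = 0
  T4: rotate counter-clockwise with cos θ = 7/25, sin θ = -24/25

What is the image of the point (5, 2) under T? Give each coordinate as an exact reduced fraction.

T1 shear: x ← x + 1/2·y: (5, 2) → (6, 2)
T2 rotate counter-clockwise with cos θ = -5/13, sin θ = -12/13: (6, 2) → (-6/13, -82/13)
T3 reflect across x = 0: (-6/13, -82/13) → (6/13, -82/13)
T4 rotate counter-clockwise with cos θ = 7/25, sin θ = -24/25: (6/13, -82/13) → (-1926/325, -718/325)

T(p) = (-1926/325, -718/325)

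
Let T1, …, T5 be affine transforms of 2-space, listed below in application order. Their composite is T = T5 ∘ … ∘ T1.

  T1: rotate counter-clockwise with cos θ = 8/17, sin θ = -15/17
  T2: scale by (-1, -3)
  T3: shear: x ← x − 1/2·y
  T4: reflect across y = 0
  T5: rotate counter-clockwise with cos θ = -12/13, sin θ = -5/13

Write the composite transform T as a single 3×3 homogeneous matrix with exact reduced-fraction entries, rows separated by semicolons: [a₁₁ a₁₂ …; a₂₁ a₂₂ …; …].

T1 = [8/17 15/17 0; -15/17 8/17 0; 0 0 1]
T2·T1 = [-8/17 -15/17 0; 45/17 -24/17 0; 0 0 1]
T3·…·T1 = [-61/34 -3/17 0; 45/17 -24/17 0; 0 0 1]
T4·…·T1 = [-61/34 -3/17 0; -45/17 24/17 0; 0 0 1]
T5·…·T1 = [141/221 12/17 0; 1385/442 -21/17 0; 0 0 1]

T = [141/221 12/17 0; 1385/442 -21/17 0; 0 0 1]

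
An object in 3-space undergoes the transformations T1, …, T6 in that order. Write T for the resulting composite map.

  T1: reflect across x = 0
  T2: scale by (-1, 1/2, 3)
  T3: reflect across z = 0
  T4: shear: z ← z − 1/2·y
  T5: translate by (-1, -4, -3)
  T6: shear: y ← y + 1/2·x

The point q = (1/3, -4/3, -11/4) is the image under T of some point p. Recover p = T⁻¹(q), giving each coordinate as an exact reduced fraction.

T1 = [-1 0 0 0; 0 1 0 0; 0 0 1 0; 0 0 0 1]
T2·T1 = [1 0 0 0; 0 1/2 0 0; 0 0 3 0; 0 0 0 1]
T3·…·T1 = [1 0 0 0; 0 1/2 0 0; 0 0 -3 0; 0 0 0 1]
T4·…·T1 = [1 0 0 0; 0 1/2 0 0; 0 -1/4 -3 0; 0 0 0 1]
T5·…·T1 = [1 0 0 -1; 0 1/2 0 -4; 0 -1/4 -3 -3; 0 0 0 1]
T6·…·T1 = [1 0 0 -1; 1/2 1/2 0 -9/2; 0 -1/4 -3 -3; 0 0 0 1]
det M = -3/2; M⁻¹ = [1 0 0 1; -1 2 0 8; 1/12 -1/6 -1/3 -5/3; 0 0 0 1]
M⁻¹ · (1/3, -4/3, -11/4)ᵀ = (4/3, 5, -1/2)ᵀ

p = (4/3, 5, -1/2)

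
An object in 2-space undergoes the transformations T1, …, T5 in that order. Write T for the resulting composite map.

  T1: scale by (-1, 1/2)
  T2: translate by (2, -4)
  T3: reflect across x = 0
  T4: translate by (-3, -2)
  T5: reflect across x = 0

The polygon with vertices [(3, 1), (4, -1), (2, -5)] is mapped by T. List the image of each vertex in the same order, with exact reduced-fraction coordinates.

image vertices: (2, -11/2), (1, -13/2), (3, -17/2)

T1 scale by (-1, 1/2): (3, 1) → (-3, 1/2); (4, -1) → (-4, -1/2); (2, -5) → (-2, -5/2)
T2 translate by (2, -4): (-3, 1/2) → (-1, -7/2); (-4, -1/2) → (-2, -9/2); (-2, -5/2) → (0, -13/2)
T3 reflect across x = 0: (-1, -7/2) → (1, -7/2); (-2, -9/2) → (2, -9/2); (0, -13/2) → (0, -13/2)
T4 translate by (-3, -2): (1, -7/2) → (-2, -11/2); (2, -9/2) → (-1, -13/2); (0, -13/2) → (-3, -17/2)
T5 reflect across x = 0: (-2, -11/2) → (2, -11/2); (-1, -13/2) → (1, -13/2); (-3, -17/2) → (3, -17/2)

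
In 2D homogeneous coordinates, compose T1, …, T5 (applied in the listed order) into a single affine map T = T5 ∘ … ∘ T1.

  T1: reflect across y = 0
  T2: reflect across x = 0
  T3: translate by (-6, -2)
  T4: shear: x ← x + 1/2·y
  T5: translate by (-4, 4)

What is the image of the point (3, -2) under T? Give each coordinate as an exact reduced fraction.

T(p) = (-13, 4)

T1 reflect across y = 0: (3, -2) → (3, 2)
T2 reflect across x = 0: (3, 2) → (-3, 2)
T3 translate by (-6, -2): (-3, 2) → (-9, 0)
T4 shear: x ← x + 1/2·y: (-9, 0) → (-9, 0)
T5 translate by (-4, 4): (-9, 0) → (-13, 4)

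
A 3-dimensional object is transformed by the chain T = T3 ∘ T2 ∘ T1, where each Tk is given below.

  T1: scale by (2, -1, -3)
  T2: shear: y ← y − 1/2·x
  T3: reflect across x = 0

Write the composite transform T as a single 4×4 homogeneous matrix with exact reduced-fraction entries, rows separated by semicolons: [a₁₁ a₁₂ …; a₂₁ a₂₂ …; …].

T1 = [2 0 0 0; 0 -1 0 0; 0 0 -3 0; 0 0 0 1]
T2·T1 = [2 0 0 0; -1 -1 0 0; 0 0 -3 0; 0 0 0 1]
T3·…·T1 = [-2 0 0 0; -1 -1 0 0; 0 0 -3 0; 0 0 0 1]

T = [-2 0 0 0; -1 -1 0 0; 0 0 -3 0; 0 0 0 1]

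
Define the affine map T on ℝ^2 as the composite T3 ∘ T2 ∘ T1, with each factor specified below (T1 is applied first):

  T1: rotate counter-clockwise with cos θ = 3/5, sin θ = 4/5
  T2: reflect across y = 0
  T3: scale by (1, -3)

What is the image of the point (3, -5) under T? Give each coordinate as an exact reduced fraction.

T1 rotate counter-clockwise with cos θ = 3/5, sin θ = 4/5: (3, -5) → (29/5, -3/5)
T2 reflect across y = 0: (29/5, -3/5) → (29/5, 3/5)
T3 scale by (1, -3): (29/5, 3/5) → (29/5, -9/5)

T(p) = (29/5, -9/5)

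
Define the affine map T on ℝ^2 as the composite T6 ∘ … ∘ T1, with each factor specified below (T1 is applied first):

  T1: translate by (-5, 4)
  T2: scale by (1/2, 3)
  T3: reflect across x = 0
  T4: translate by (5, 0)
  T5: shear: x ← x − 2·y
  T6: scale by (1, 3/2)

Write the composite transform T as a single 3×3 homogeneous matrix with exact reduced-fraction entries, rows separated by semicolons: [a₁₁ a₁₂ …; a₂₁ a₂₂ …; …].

T1 = [1 0 -5; 0 1 4; 0 0 1]
T2·T1 = [1/2 0 -5/2; 0 3 12; 0 0 1]
T3·…·T1 = [-1/2 0 5/2; 0 3 12; 0 0 1]
T4·…·T1 = [-1/2 0 15/2; 0 3 12; 0 0 1]
T5·…·T1 = [-1/2 -6 -33/2; 0 3 12; 0 0 1]
T6·…·T1 = [-1/2 -6 -33/2; 0 9/2 18; 0 0 1]

T = [-1/2 -6 -33/2; 0 9/2 18; 0 0 1]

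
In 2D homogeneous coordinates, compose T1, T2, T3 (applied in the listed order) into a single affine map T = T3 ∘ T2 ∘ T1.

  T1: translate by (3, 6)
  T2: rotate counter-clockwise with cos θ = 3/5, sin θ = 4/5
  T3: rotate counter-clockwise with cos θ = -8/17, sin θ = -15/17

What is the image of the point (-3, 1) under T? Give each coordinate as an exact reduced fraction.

T(p) = (539/85, 252/85)

T1 translate by (3, 6): (-3, 1) → (0, 7)
T2 rotate counter-clockwise with cos θ = 3/5, sin θ = 4/5: (0, 7) → (-28/5, 21/5)
T3 rotate counter-clockwise with cos θ = -8/17, sin θ = -15/17: (-28/5, 21/5) → (539/85, 252/85)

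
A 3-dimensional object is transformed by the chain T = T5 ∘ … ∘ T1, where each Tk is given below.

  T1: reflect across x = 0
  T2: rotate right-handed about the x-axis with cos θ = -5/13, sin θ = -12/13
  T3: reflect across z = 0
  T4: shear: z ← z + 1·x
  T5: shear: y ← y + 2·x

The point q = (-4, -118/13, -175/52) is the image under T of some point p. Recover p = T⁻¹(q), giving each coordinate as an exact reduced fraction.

T1 = [-1 0 0 0; 0 1 0 0; 0 0 1 0; 0 0 0 1]
T2·T1 = [-1 0 0 0; 0 -5/13 12/13 0; 0 -12/13 -5/13 0; 0 0 0 1]
T3·…·T1 = [-1 0 0 0; 0 -5/13 12/13 0; 0 12/13 5/13 0; 0 0 0 1]
T4·…·T1 = [-1 0 0 0; 0 -5/13 12/13 0; -1 12/13 5/13 0; 0 0 0 1]
T5·…·T1 = [-1 0 0 0; -2 -5/13 12/13 0; -1 12/13 5/13 0; 0 0 0 1]
det M = 1; M⁻¹ = [-1 0 0 0; -2/13 -5/13 12/13 0; -29/13 12/13 5/13 0; 0 0 0 1]
M⁻¹ · (-4, -118/13, -175/52)ᵀ = (4, 1, -3/4)ᵀ

p = (4, 1, -3/4)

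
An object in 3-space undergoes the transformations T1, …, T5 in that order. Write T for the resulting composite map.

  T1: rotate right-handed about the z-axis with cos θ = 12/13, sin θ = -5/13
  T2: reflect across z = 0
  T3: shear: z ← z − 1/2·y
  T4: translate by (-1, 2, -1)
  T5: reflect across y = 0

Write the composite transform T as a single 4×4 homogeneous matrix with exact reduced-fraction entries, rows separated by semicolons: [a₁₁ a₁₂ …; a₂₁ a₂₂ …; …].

T1 = [12/13 5/13 0 0; -5/13 12/13 0 0; 0 0 1 0; 0 0 0 1]
T2·T1 = [12/13 5/13 0 0; -5/13 12/13 0 0; 0 0 -1 0; 0 0 0 1]
T3·…·T1 = [12/13 5/13 0 0; -5/13 12/13 0 0; 5/26 -6/13 -1 0; 0 0 0 1]
T4·…·T1 = [12/13 5/13 0 -1; -5/13 12/13 0 2; 5/26 -6/13 -1 -1; 0 0 0 1]
T5·…·T1 = [12/13 5/13 0 -1; 5/13 -12/13 0 -2; 5/26 -6/13 -1 -1; 0 0 0 1]

T = [12/13 5/13 0 -1; 5/13 -12/13 0 -2; 5/26 -6/13 -1 -1; 0 0 0 1]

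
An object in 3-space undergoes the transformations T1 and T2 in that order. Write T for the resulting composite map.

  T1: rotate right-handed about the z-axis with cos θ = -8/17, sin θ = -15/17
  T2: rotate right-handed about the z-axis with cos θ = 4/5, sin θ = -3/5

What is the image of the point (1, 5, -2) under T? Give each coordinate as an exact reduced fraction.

T1 rotate right-handed about the z-axis with cos θ = -8/17, sin θ = -15/17: (1, 5, -2) → (67/17, -55/17, -2)
T2 rotate right-handed about the z-axis with cos θ = 4/5, sin θ = -3/5: (67/17, -55/17, -2) → (103/85, -421/85, -2)

T(p) = (103/85, -421/85, -2)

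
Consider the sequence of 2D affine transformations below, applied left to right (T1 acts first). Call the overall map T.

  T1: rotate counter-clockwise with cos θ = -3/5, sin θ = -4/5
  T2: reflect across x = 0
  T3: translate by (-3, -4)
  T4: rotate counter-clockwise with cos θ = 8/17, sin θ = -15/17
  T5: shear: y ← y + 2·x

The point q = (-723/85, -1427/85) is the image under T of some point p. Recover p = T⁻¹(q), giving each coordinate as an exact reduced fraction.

T1 = [-3/5 4/5 0; -4/5 -3/5 0; 0 0 1]
T2·T1 = [3/5 -4/5 0; -4/5 -3/5 0; 0 0 1]
T3·…·T1 = [3/5 -4/5 -3; -4/5 -3/5 -4; 0 0 1]
T4·…·T1 = [-36/85 -77/85 -84/17; -77/85 36/85 13/17; 0 0 1]
T5·…·T1 = [-36/85 -77/85 -84/17; -149/85 -118/85 -155/17; 0 0 1]
det M = -1; M⁻¹ = [118/85 -77/85 -7/5; -149/85 36/85 -24/5; 0 0 1]
M⁻¹ · (-723/85, -1427/85)ᵀ = (2, 3)ᵀ

p = (2, 3)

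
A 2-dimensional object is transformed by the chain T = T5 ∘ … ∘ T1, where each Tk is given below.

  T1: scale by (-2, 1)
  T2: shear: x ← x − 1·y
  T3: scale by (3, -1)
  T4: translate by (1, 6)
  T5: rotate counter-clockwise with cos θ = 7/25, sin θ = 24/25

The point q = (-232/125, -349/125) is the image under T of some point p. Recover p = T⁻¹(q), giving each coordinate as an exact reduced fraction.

p = (-9/5, 5)

T1 = [-2 0 0; 0 1 0; 0 0 1]
T2·T1 = [-2 -1 0; 0 1 0; 0 0 1]
T3·…·T1 = [-6 -3 0; 0 -1 0; 0 0 1]
T4·…·T1 = [-6 -3 1; 0 -1 6; 0 0 1]
T5·…·T1 = [-42/25 3/25 -137/25; -144/25 -79/25 66/25; 0 0 1]
det M = 6; M⁻¹ = [-79/150 -1/50 -17/6; 24/25 -7/25 6; 0 0 1]
M⁻¹ · (-232/125, -349/125)ᵀ = (-9/5, 5)ᵀ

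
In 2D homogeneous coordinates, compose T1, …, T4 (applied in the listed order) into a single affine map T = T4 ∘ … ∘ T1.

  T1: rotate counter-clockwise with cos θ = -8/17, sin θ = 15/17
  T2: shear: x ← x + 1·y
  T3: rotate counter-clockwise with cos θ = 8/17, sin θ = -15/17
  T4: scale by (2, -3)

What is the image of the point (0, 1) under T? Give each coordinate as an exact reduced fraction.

T1 rotate counter-clockwise with cos θ = -8/17, sin θ = 15/17: (0, 1) → (-15/17, -8/17)
T2 shear: x ← x + 1·y: (-15/17, -8/17) → (-23/17, -8/17)
T3 rotate counter-clockwise with cos θ = 8/17, sin θ = -15/17: (-23/17, -8/17) → (-304/289, 281/289)
T4 scale by (2, -3): (-304/289, 281/289) → (-608/289, -843/289)

T(p) = (-608/289, -843/289)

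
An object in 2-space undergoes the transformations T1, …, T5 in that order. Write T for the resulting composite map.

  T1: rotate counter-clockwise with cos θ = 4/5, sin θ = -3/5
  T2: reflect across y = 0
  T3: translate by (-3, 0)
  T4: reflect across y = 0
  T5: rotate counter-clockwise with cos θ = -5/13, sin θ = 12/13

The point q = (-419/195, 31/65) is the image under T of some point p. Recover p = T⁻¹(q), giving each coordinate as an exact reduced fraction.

p = (7/3, 4)

T1 = [4/5 3/5 0; -3/5 4/5 0; 0 0 1]
T2·T1 = [4/5 3/5 0; 3/5 -4/5 0; 0 0 1]
T3·…·T1 = [4/5 3/5 -3; 3/5 -4/5 0; 0 0 1]
T4·…·T1 = [4/5 3/5 -3; -3/5 4/5 0; 0 0 1]
T5·…·T1 = [16/65 -63/65 15/13; 63/65 16/65 -36/13; 0 0 1]
det M = 1; M⁻¹ = [16/65 63/65 12/5; -63/65 16/65 9/5; 0 0 1]
M⁻¹ · (-419/195, 31/65)ᵀ = (7/3, 4)ᵀ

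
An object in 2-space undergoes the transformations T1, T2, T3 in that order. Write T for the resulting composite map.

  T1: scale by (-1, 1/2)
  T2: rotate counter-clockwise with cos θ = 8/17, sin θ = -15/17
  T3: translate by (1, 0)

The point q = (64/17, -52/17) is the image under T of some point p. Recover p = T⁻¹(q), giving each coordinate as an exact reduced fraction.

p = (-4, 2)

T1 = [-1 0 0; 0 1/2 0; 0 0 1]
T2·T1 = [-8/17 15/34 0; 15/17 4/17 0; 0 0 1]
T3·…·T1 = [-8/17 15/34 1; 15/17 4/17 0; 0 0 1]
det M = -1/2; M⁻¹ = [-8/17 15/17 8/17; 30/17 16/17 -30/17; 0 0 1]
M⁻¹ · (64/17, -52/17)ᵀ = (-4, 2)ᵀ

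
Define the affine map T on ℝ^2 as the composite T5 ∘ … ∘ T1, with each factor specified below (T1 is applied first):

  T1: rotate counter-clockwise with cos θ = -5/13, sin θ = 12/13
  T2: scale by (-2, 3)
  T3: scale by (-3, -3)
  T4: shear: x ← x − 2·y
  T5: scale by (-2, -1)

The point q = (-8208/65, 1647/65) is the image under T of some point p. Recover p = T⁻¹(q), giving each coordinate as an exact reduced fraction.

T1 = [-5/13 -12/13 0; 12/13 -5/13 0; 0 0 1]
T2·T1 = [10/13 24/13 0; 36/13 -15/13 0; 0 0 1]
T3·…·T1 = [-30/13 -72/13 0; -108/13 45/13 0; 0 0 1]
T4·…·T1 = [186/13 -162/13 0; -108/13 45/13 0; 0 0 1]
T5·…·T1 = [-372/13 324/13 0; 108/13 -45/13 0; 0 0 1]
det M = -108; M⁻¹ = [5/156 3/13 0; 1/13 31/117 0; 0 0 1]
M⁻¹ · (-8208/65, 1647/65)ᵀ = (9/5, -3)ᵀ

p = (9/5, -3)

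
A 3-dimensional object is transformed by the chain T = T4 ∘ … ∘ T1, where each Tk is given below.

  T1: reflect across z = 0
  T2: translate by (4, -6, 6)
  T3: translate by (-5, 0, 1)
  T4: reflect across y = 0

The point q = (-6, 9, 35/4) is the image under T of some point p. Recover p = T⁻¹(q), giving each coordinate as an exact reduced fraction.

p = (-5, -3, -7/4)

T1 = [1 0 0 0; 0 1 0 0; 0 0 -1 0; 0 0 0 1]
T2·T1 = [1 0 0 4; 0 1 0 -6; 0 0 -1 6; 0 0 0 1]
T3·…·T1 = [1 0 0 -1; 0 1 0 -6; 0 0 -1 7; 0 0 0 1]
T4·…·T1 = [1 0 0 -1; 0 -1 0 6; 0 0 -1 7; 0 0 0 1]
det M = 1; M⁻¹ = [1 0 0 1; 0 -1 0 6; 0 0 -1 7; 0 0 0 1]
M⁻¹ · (-6, 9, 35/4)ᵀ = (-5, -3, -7/4)ᵀ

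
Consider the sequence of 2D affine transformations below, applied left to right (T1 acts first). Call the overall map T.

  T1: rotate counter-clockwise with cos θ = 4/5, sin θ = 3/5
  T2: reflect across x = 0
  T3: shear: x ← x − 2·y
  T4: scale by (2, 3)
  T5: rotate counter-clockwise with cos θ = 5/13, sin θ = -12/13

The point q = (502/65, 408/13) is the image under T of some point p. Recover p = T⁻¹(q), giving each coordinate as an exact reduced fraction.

T1 = [4/5 -3/5 0; 3/5 4/5 0; 0 0 1]
T2·T1 = [-4/5 3/5 0; 3/5 4/5 0; 0 0 1]
T3·…·T1 = [-2 -1 0; 3/5 4/5 0; 0 0 1]
T4·…·T1 = [-4 -2 0; 9/5 12/5 0; 0 0 1]
T5·…·T1 = [8/65 94/65 0; 57/13 36/13 0; 0 0 1]
det M = -6; M⁻¹ = [-6/13 47/195 0; 19/26 -4/195 0; 0 0 1]
M⁻¹ · (502/65, 408/13)ᵀ = (4, 5)ᵀ

p = (4, 5)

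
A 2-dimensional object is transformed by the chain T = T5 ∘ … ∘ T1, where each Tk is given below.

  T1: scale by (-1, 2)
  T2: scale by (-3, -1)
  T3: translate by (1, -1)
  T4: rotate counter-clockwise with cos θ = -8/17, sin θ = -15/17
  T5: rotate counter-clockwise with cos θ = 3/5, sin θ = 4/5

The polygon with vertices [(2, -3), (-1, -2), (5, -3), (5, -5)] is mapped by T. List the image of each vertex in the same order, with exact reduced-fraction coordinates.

image vertices: (637/85, -359/85), (159/85, 262/85), (961/85, -1052/85), (1269/85, -908/85)

T1 scale by (-1, 2): (2, -3) → (-2, -6); (-1, -2) → (1, -4); (5, -3) → (-5, -6); (5, -5) → (-5, -10)
T2 scale by (-3, -1): (-2, -6) → (6, 6); (1, -4) → (-3, 4); (-5, -6) → (15, 6); (-5, -10) → (15, 10)
T3 translate by (1, -1): (6, 6) → (7, 5); (-3, 4) → (-2, 3); (15, 6) → (16, 5); (15, 10) → (16, 9)
T4 rotate counter-clockwise with cos θ = -8/17, sin θ = -15/17: (7, 5) → (19/17, -145/17); (-2, 3) → (61/17, 6/17); (16, 5) → (-53/17, -280/17); (16, 9) → (7/17, -312/17)
T5 rotate counter-clockwise with cos θ = 3/5, sin θ = 4/5: (19/17, -145/17) → (637/85, -359/85); (61/17, 6/17) → (159/85, 262/85); (-53/17, -280/17) → (961/85, -1052/85); (7/17, -312/17) → (1269/85, -908/85)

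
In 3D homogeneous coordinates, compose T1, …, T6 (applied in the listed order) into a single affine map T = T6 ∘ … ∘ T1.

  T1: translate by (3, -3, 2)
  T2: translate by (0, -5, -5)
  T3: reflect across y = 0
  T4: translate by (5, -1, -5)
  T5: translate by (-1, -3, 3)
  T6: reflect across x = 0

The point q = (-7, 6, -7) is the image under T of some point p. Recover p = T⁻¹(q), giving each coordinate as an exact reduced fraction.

T1 = [1 0 0 3; 0 1 0 -3; 0 0 1 2; 0 0 0 1]
T2·T1 = [1 0 0 3; 0 1 0 -8; 0 0 1 -3; 0 0 0 1]
T3·…·T1 = [1 0 0 3; 0 -1 0 8; 0 0 1 -3; 0 0 0 1]
T4·…·T1 = [1 0 0 8; 0 -1 0 7; 0 0 1 -8; 0 0 0 1]
T5·…·T1 = [1 0 0 7; 0 -1 0 4; 0 0 1 -5; 0 0 0 1]
T6·…·T1 = [-1 0 0 -7; 0 -1 0 4; 0 0 1 -5; 0 0 0 1]
det M = 1; M⁻¹ = [-1 0 0 -7; 0 -1 0 4; 0 0 1 5; 0 0 0 1]
M⁻¹ · (-7, 6, -7)ᵀ = (0, -2, -2)ᵀ

p = (0, -2, -2)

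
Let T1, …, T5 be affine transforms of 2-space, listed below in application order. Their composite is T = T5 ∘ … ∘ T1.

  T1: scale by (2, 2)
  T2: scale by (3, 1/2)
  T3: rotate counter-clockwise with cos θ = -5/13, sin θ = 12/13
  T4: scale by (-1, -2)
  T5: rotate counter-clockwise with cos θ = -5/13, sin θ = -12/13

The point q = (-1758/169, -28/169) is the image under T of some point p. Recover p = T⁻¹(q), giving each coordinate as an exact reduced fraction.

T1 = [2 0 0; 0 2 0; 0 0 1]
T2·T1 = [6 0 0; 0 1 0; 0 0 1]
T3·…·T1 = [-30/13 -12/13 0; 72/13 -5/13 0; 0 0 1]
T4·…·T1 = [30/13 12/13 0; -144/13 10/13 0; 0 0 1]
T5·…·T1 = [-1878/169 60/169 0; 360/169 -194/169 0; 0 0 1]
det M = 12; M⁻¹ = [-97/1014 -5/169 0; -30/169 -313/338 0; 0 0 1]
M⁻¹ · (-1758/169, -28/169)ᵀ = (1, 2)ᵀ

p = (1, 2)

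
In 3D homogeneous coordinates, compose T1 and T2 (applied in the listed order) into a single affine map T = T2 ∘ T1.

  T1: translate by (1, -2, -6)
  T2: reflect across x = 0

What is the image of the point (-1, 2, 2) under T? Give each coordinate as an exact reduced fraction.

T(p) = (0, 0, -4)

T1 translate by (1, -2, -6): (-1, 2, 2) → (0, 0, -4)
T2 reflect across x = 0: (0, 0, -4) → (0, 0, -4)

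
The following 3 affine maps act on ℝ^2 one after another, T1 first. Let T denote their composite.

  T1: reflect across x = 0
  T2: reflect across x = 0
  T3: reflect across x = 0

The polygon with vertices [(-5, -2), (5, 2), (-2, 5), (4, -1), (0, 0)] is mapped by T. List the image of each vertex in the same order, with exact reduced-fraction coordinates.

image vertices: (5, -2), (-5, 2), (2, 5), (-4, -1), (0, 0)

T1 reflect across x = 0: (-5, -2) → (5, -2); (5, 2) → (-5, 2); (-2, 5) → (2, 5); (4, -1) → (-4, -1); (0, 0) → (0, 0)
T2 reflect across x = 0: (5, -2) → (-5, -2); (-5, 2) → (5, 2); (2, 5) → (-2, 5); (-4, -1) → (4, -1); (0, 0) → (0, 0)
T3 reflect across x = 0: (-5, -2) → (5, -2); (5, 2) → (-5, 2); (-2, 5) → (2, 5); (4, -1) → (-4, -1); (0, 0) → (0, 0)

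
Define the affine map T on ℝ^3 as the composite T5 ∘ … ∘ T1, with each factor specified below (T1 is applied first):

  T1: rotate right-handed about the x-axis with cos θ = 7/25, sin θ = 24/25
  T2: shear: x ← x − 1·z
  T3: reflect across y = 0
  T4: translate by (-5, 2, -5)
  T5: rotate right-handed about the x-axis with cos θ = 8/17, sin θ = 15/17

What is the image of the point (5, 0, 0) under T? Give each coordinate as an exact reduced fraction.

T(p) = (0, 91/17, -10/17)

T1 rotate right-handed about the x-axis with cos θ = 7/25, sin θ = 24/25: (5, 0, 0) → (5, 0, 0)
T2 shear: x ← x − 1·z: (5, 0, 0) → (5, 0, 0)
T3 reflect across y = 0: (5, 0, 0) → (5, 0, 0)
T4 translate by (-5, 2, -5): (5, 0, 0) → (0, 2, -5)
T5 rotate right-handed about the x-axis with cos θ = 8/17, sin θ = 15/17: (0, 2, -5) → (0, 91/17, -10/17)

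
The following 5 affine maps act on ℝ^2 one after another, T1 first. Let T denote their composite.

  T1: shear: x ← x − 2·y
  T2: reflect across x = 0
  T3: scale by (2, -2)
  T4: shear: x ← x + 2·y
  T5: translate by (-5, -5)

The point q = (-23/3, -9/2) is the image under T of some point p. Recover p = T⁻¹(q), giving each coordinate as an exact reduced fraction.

T1 = [1 -2 0; 0 1 0; 0 0 1]
T2·T1 = [-1 2 0; 0 1 0; 0 0 1]
T3·…·T1 = [-2 4 0; 0 -2 0; 0 0 1]
T4·…·T1 = [-2 0 0; 0 -2 0; 0 0 1]
T5·…·T1 = [-2 0 -5; 0 -2 -5; 0 0 1]
det M = 4; M⁻¹ = [-1/2 0 -5/2; 0 -1/2 -5/2; 0 0 1]
M⁻¹ · (-23/3, -9/2)ᵀ = (4/3, -1/4)ᵀ

p = (4/3, -1/4)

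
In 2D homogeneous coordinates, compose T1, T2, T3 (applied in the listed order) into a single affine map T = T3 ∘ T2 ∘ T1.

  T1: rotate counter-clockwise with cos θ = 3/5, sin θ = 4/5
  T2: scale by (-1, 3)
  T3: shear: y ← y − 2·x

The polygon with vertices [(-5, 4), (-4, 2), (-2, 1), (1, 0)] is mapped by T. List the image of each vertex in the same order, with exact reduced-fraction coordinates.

image vertices: (31/5, -86/5), (4, -14), (2, -7), (-3/5, 18/5)

T1 rotate counter-clockwise with cos θ = 3/5, sin θ = 4/5: (-5, 4) → (-31/5, -8/5); (-4, 2) → (-4, -2); (-2, 1) → (-2, -1); (1, 0) → (3/5, 4/5)
T2 scale by (-1, 3): (-31/5, -8/5) → (31/5, -24/5); (-4, -2) → (4, -6); (-2, -1) → (2, -3); (3/5, 4/5) → (-3/5, 12/5)
T3 shear: y ← y − 2·x: (31/5, -24/5) → (31/5, -86/5); (4, -6) → (4, -14); (2, -3) → (2, -7); (-3/5, 12/5) → (-3/5, 18/5)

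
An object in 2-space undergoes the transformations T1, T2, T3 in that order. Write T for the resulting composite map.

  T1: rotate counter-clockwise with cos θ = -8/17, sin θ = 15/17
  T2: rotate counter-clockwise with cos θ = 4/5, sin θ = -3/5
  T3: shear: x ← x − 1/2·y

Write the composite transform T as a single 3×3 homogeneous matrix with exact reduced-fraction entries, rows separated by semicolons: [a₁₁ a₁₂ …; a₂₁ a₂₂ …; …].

T = [-29/85 -181/170 0; 84/85 13/85 0; 0 0 1]

T1 = [-8/17 -15/17 0; 15/17 -8/17 0; 0 0 1]
T2·T1 = [13/85 -84/85 0; 84/85 13/85 0; 0 0 1]
T3·…·T1 = [-29/85 -181/170 0; 84/85 13/85 0; 0 0 1]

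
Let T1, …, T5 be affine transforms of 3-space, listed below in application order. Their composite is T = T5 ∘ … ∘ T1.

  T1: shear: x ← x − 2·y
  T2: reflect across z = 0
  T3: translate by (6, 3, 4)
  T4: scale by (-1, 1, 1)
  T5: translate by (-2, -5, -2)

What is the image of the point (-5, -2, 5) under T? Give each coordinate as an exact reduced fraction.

T(p) = (-7, -4, -3)

T1 shear: x ← x − 2·y: (-5, -2, 5) → (-1, -2, 5)
T2 reflect across z = 0: (-1, -2, 5) → (-1, -2, -5)
T3 translate by (6, 3, 4): (-1, -2, -5) → (5, 1, -1)
T4 scale by (-1, 1, 1): (5, 1, -1) → (-5, 1, -1)
T5 translate by (-2, -5, -2): (-5, 1, -1) → (-7, -4, -3)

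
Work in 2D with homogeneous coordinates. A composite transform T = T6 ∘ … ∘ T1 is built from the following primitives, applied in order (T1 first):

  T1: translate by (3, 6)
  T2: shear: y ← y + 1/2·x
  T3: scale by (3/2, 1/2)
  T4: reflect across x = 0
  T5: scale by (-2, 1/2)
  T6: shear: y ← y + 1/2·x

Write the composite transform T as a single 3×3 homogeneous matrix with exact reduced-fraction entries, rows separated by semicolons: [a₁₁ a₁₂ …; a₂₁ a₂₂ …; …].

T1 = [1 0 3; 0 1 6; 0 0 1]
T2·T1 = [1 0 3; 1/2 1 15/2; 0 0 1]
T3·…·T1 = [3/2 0 9/2; 1/4 1/2 15/4; 0 0 1]
T4·…·T1 = [-3/2 0 -9/2; 1/4 1/2 15/4; 0 0 1]
T5·…·T1 = [3 0 9; 1/8 1/4 15/8; 0 0 1]
T6·…·T1 = [3 0 9; 13/8 1/4 51/8; 0 0 1]

T = [3 0 9; 13/8 1/4 51/8; 0 0 1]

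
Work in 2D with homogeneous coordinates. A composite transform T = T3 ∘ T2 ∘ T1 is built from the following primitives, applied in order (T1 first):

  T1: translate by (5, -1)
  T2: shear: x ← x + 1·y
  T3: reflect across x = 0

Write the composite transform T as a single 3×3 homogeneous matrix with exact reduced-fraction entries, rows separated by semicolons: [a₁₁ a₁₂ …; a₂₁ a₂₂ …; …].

T = [-1 -1 -4; 0 1 -1; 0 0 1]

T1 = [1 0 5; 0 1 -1; 0 0 1]
T2·T1 = [1 1 4; 0 1 -1; 0 0 1]
T3·…·T1 = [-1 -1 -4; 0 1 -1; 0 0 1]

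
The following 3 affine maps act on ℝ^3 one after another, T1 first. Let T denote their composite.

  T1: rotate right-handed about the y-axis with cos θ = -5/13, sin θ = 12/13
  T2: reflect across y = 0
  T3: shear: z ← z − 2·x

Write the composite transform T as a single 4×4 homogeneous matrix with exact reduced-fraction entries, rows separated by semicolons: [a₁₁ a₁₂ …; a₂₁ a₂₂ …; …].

T1 = [-5/13 0 12/13 0; 0 1 0 0; -12/13 0 -5/13 0; 0 0 0 1]
T2·T1 = [-5/13 0 12/13 0; 0 -1 0 0; -12/13 0 -5/13 0; 0 0 0 1]
T3·…·T1 = [-5/13 0 12/13 0; 0 -1 0 0; -2/13 0 -29/13 0; 0 0 0 1]

T = [-5/13 0 12/13 0; 0 -1 0 0; -2/13 0 -29/13 0; 0 0 0 1]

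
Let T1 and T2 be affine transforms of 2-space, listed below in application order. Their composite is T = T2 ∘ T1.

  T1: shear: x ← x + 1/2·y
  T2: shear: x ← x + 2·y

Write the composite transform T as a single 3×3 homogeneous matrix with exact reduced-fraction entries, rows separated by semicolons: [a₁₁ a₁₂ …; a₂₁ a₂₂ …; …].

T1 = [1 1/2 0; 0 1 0; 0 0 1]
T2·T1 = [1 5/2 0; 0 1 0; 0 0 1]

T = [1 5/2 0; 0 1 0; 0 0 1]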